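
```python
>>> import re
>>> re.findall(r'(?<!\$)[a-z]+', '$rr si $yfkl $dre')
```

['r', 'si', 'fkl', 're']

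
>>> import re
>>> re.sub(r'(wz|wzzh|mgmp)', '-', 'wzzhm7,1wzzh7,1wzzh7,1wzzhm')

Alternation isn't longest-match — the leftmost alternative that fits at this position is chosen.
Matches: at [0:2] → 'wz'; at [8:10] → 'wz'; at [15:17] → 'wz'; at [22:24] → 'wz'.
`sub` substitutes '-' at each match site.

'-zhm7,1-zh7,1-zh7,1-zhm'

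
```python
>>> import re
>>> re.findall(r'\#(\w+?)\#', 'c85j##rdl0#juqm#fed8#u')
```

['rdl0', 'fed8']

`findall` collects group 1 from each match (2 total).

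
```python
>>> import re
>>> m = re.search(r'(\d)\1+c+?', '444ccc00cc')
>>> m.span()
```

`\1` is not a pattern — it's the concrete string captured by group 1, re-applied verbatim.
`search` walks the string left to right and returns the first match it finds.
The match spans [0:4] → '444c'.
Captured: group 1 = '4'.

(0, 4)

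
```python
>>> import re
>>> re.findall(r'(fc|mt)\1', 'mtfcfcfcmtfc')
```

After group 1 captures some text, `\1` only succeeds where that same text appears again.
`findall` collects group 1 from the one match (1 total).

['fc']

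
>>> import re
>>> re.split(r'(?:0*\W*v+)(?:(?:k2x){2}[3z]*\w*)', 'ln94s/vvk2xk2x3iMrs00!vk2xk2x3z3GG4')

The pattern matches zero or more of the literal '0', then zero or more of a non-word character, then one or more of the literal 'v' (non-capturing group); then the literal 'k2x' repeated 2 times, then zero or more of one of [3z], then zero or more of a word character (non-capturing group).
Each match becomes a cut point; 3 segments remain.

['ln94s', '', '']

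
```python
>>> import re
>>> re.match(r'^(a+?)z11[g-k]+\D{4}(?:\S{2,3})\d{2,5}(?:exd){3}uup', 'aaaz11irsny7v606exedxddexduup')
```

None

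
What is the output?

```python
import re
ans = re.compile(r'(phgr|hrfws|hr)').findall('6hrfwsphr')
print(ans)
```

Alternation tries branches left to right and keeps the first one that lets the overall match succeed at that position.
Matches: at [1:6] match 'hrfws', group 1 = 'hrfws'; at [7:9] match 'hr', group 1 = 'hr'.
`findall` collects group 1 from each match (2 total).

['hrfws', 'hr']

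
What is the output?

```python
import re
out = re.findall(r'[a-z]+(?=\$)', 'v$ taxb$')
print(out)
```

['v', 'taxb']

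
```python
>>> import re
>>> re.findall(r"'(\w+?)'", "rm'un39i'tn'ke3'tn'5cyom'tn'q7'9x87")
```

`findall` collects group 1 from each match (4 total).

['un39i', 'ke3', '5cyom', 'q7']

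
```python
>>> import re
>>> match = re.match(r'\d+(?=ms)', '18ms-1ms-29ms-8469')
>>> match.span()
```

(0, 2)

`match` is anchored at position 0; if the pattern doesn't fit there, it returns None.
The match spans [0:2] → '18'.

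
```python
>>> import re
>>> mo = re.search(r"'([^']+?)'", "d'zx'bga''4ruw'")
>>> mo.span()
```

`re.search` scans for the first position where the pattern succeeds.
The match spans [1:5] → "'zx'".
Captured: group 1 = 'zx'.

(1, 5)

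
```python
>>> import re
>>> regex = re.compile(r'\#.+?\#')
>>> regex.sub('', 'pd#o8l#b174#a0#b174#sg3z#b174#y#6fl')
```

'pdb174b174b1746fl'

Because the quantifier is non-greedy, it stops expanding at the earliest point where the rest of the pattern can succeed.
Matches: at [2:7] → '#o8l#'; at [11:15] → '#a0#'; at [19:25] → '#sg3z#'; at [29:32] → '#y#'.
Each match is replaced by ''.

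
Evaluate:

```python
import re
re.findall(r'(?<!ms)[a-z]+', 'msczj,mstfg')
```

['msczj', 'mstfg']

The negative lookahead/lookbehind blocks any match where the forbidden context is present.
With no groups in the pattern, `findall` gives back each whole match — 2 here.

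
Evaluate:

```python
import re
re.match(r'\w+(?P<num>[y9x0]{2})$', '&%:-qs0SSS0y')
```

None

The pattern matches one or more of a word character; then exactly 2 of one of [y9x0] (captured as 'num'); then anchored at the end.
`re.match` only tries the pattern at the start of the string.
Here the string doesn't start with a match, so the call returns None.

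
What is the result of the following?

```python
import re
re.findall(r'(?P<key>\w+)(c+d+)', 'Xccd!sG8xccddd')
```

[('Xc', 'cd'), ('sG8xc', 'cddd')]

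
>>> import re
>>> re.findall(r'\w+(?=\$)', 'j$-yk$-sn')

['j', 'yk']

The `(?=…)`/`(?<=…)` assertion just peeks at neighbouring text; it doesn't advance the match position.
Since nothing is captured, `findall` lists the 2 matched substrings directly.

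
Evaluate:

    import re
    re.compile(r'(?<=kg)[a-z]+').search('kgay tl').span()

The `(?=…)`/`(?<=…)` assertion just peeks at neighbouring text; it doesn't advance the match position.
`search` walks the string left to right and returns the first match it finds.
The match spans [2:4] → 'ay'.

(2, 4)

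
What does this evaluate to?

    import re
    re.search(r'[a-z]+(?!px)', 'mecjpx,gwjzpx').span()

A negative assertion filters positions out without eating any characters.
Unlike `match`, `search` isn't anchored — it looks for the pattern anywhere in the string.
The match spans [0:6] → 'mecjpx'.

(0, 6)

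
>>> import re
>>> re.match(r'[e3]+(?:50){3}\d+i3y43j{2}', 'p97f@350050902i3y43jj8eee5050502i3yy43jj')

None

The pattern matches one or more of one of [e3], then the literal '50' repeated 3 times, then one or more of a digit; then the literal 'i3', then the literal 'y43', then exactly 2 of the literal 'j'.
`re.match` won't scan ahead — the pattern has to work from the very first character.
Here position 0 doesn't satisfy it, so the call returns None.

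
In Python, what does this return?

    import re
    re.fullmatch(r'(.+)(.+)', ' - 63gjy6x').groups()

(' - 63gjy6', 'x')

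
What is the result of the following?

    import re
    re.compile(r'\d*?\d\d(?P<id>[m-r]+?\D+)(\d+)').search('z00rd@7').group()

'00rd@7'

Pattern: zero or more of a digit (lazy), then a digit, then a digit; then one or more of a character in [m-r] (lazy), then one or more of a non-digit (captured as 'id'); then one or more of a digit (captured).
`re.search` tries every starting position until one works.
The match spans [1:7] → '00rd@7'.
Captured: group 1 = 'rd@', group 2 = '7'.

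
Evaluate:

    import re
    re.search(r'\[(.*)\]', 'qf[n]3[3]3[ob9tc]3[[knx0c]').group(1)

'n]3[3]3[ob9tc]3[[knx0c'

The match spans [2:26] → '[n]3[3]3[ob9tc]3[[knx0c]'.
Captured: group 1 = 'n]3[3]3[ob9tc]3[[knx0c'.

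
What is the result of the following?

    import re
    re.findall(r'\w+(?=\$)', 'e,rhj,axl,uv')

[]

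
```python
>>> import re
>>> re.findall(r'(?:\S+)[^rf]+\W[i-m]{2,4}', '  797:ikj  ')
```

The pattern matches one or more of a non-whitespace character (non-capturing group); then one or more of any character except [rf], then a non-word character; then 2 to 4 of a character in [i-m].
Matches: at [2:9] → '797:ikj'.
Since nothing is captured, `findall` lists the 1 matched substring directly.

['797:ikj']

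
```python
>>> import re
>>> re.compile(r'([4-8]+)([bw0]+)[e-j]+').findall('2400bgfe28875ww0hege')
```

[('4', '00b'), ('8875', 'ww0')]

The pattern matches one or more of a character in [4-8] (captured); then one or more of one of [bw0] (captured); then one or more of a character in [e-j].
Walking the string: at [1:8] match '400bgfe', groups = ('4', '00b'); at [9:20] match '8875ww0hege', groups = ('8875', 'ww0').
Multiple groups make `findall` return tuples — one 2-tuple for each match.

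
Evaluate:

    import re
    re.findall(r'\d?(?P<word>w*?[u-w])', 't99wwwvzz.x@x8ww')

['w', 'w', 'w', 'v', 'w', 'w']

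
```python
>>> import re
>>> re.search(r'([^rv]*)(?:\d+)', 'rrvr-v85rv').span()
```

The match spans [6:8] → '85'.

(6, 8)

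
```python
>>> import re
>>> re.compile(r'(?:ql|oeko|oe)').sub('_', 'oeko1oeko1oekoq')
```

Alternation isn't longest-match — the leftmost alternative that fits at this position is chosen.
Each match is replaced by '_'.

'_1_1_q'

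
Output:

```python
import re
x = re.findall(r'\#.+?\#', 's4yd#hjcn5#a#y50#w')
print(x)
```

With the lazy modifier that quantifier settles for the fewest repetitions that let the rest of the pattern succeed (the atoms after it are unaffected and can still be greedy).
Since nothing is captured, `findall` lists the 2 matched substrings directly.

['#hjcn5#', '#y50#']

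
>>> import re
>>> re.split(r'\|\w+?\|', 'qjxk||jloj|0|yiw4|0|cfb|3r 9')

['qjxk|', '0', '0', '3r 9']

Matches to split on: at [5:11] → '|jloj|'; at [12:18] → '|yiw4|'; at [19:24] → '|cfb|'.
Each match becomes a cut point; 4 segments remain.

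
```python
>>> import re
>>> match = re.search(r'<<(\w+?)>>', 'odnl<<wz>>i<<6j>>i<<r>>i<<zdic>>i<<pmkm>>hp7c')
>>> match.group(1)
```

'wz'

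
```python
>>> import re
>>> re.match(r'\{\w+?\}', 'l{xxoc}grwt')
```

None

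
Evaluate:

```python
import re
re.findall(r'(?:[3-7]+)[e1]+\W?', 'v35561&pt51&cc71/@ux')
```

['35561&', '51&', '71/']

This matches one or more of a character in [3-7] (non-capturing group); then one or more of one of [e1], then optionally a non-word character.
Scanning left to right: at [1:7] → '35561&'; at [9:12] → '51&'; at [14:17] → '71/'.
`findall` yields the raw match text (3 of them) because the pattern has no groups.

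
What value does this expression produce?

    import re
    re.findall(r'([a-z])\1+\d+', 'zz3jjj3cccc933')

['z', 'j', 'c']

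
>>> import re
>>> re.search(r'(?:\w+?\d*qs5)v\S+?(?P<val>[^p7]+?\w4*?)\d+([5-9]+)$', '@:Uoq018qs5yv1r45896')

None

Here no position works, so the call returns None.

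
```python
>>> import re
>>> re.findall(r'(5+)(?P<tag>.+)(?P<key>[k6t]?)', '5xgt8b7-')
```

[('5', 'xgt8b7-', '')]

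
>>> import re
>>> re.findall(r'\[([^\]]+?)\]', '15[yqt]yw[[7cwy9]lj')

['yqt', '[7cwy9']

One capturing group, so `findall` returns just the captured substring from each match — 2 in all.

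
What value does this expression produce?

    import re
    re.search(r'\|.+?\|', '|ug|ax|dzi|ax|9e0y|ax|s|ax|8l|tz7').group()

'|ug|'

`search` walks the string left to right and returns the first match it finds.
The match spans [0:4] → '|ug|'.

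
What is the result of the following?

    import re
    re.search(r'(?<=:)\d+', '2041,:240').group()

'240'

Lookahead/lookbehind check context without consuming it, so the matched span excludes the asserted characters.
`search` walks the string left to right and returns the first match it finds.
The match spans [6:9] → '240'.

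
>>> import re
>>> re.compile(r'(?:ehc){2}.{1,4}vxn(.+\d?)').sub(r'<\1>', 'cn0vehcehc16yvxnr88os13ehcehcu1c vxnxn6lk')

The replacement refers to a captured group, so each match is rewritten using its own captured text.

'cn0v<r88os13ehcehcu1c vxnxn6lk>'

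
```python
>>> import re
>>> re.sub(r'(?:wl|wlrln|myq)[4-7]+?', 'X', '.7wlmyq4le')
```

Matches: at [4:8] → 'myq4'.
Each match is replaced by 'X'.

'.7wlXle'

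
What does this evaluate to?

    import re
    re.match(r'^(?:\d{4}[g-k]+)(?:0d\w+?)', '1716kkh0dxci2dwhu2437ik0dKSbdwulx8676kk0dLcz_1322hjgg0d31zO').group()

With `match`, the pattern is implicitly anchored at the beginning.
The match spans [0:10] → '1716kkh0dx'.

'1716kkh0dx'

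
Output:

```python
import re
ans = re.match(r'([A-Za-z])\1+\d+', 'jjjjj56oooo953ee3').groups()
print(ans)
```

`\1` has to match the exact text group 1 already captured.
With `match`, the pattern is implicitly anchored at the beginning.
The match spans [0:7] → 'jjjjj56'.
Captured: group 1 = 'j'.

('j',)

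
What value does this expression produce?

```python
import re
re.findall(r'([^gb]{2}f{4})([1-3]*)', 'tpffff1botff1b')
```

[('tpffff', '1')]

Pattern: exactly 2 of any character except [gb], then exactly 4 of the literal 'f' (captured); then zero or more of a character in [1-3] (captured).
Walking the string: at [0:7] match 'tpffff1', groups = ('tpffff', '1').
2 groups means the one result is a tuple of 2 captured strings — 1 here.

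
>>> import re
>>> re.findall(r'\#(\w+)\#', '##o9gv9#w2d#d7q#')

With a single group, `findall` returns only what that group captured — 2 items.

['o9gv9', 'd7q']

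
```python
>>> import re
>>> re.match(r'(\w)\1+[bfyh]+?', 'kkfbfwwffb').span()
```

The backreference `\1` re-matches whatever the first group consumed, character for character.
`re.match` only tries the pattern at the start of the string.
The match spans [0:3] → 'kkf'.
Captured: group 1 = 'k'.

(0, 3)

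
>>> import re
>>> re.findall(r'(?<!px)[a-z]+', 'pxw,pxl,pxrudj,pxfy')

['pxw', 'pxl', 'pxrudj', 'pxfy']

`(?!…)`/`(?<!…)` only lets a position through if the neighbouring text does NOT match; no characters are consumed.
Since nothing is captured, `findall` lists the 4 matched substrings directly.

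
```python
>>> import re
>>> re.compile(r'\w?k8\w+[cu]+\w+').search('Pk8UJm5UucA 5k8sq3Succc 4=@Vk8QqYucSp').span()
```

The match spans [0:11] → 'Pk8UJm5UucA'.

(0, 11)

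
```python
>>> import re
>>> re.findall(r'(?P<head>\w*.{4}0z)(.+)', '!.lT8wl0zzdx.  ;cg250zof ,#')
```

This matches zero or more of a word character, then exactly 4 of any character, then the literal '0z' (captured as 'head'); then one or more of any character (captured).
Scanning left to right: at [2:27] match 'lT8wl0zzdx.  ;cg250zof ,#', groups = ('lT8wl0z', 'zdx.  ;cg250zof ,#').
With 2 capturing groups, `findall` returns a 2-tuple per match.

[('lT8wl0z', 'zdx.  ;cg250zof ,#')]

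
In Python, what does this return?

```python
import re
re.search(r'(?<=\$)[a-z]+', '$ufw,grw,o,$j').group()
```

'ufw'

Lookahead/lookbehind check context without consuming it, so the matched span excludes the asserted characters.
Unlike `match`, `search` isn't anchored — it looks for the pattern anywhere in the string.
The match spans [1:4] → 'ufw'.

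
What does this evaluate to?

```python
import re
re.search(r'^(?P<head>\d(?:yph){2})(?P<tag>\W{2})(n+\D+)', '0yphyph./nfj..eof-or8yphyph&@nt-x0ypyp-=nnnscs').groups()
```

('0yphyph', './', 'nfj..eof-or')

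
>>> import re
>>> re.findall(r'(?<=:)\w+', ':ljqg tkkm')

['ljqg']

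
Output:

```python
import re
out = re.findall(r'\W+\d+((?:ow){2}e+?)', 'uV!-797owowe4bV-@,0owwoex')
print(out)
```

The pattern matches one or more of a non-word character; then one or more of a digit; then the literal 'ow' repeated 2 times, then one or more of a literal 'e' (lazy) (captured).
Matches: at [2:12] match '!-797owowe', group 1 = 'owowe'.
Because there's exactly one group, `findall` drops the full match and keeps group 1 from the one hit.

['owowe']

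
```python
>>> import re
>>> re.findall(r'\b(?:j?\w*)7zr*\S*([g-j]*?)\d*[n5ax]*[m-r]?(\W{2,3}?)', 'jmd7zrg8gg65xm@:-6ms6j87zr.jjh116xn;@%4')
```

[('', '@%')]

`findall` packs the 2 group values into a tuple for every match.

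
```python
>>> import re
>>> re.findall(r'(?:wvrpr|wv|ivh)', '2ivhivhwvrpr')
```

Branches in `(...|...)` are attempted left-to-right; the first branch that allows the whole pattern to succeed is taken.
Scanning left to right: at [1:4] → 'ivh'; at [4:7] → 'ivh'; at [7:12] → 'wvrpr'.
Since nothing is captured, `findall` lists the 3 matched substrings directly.

['ivh', 'ivh', 'wvrpr']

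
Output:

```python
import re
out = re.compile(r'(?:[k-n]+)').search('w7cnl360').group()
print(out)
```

nl

The pattern matches one or more of a character in [k-n] (non-capturing group).
`re.search` tries every starting position until one works.
The match spans [3:5] → 'nl'.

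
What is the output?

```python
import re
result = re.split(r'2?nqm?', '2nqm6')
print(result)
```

['', '6']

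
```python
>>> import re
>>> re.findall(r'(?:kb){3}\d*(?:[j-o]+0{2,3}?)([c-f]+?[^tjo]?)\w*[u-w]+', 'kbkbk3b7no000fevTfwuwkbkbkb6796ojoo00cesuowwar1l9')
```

['ce']

With a single group, `findall` returns only what that group captured — 1 item.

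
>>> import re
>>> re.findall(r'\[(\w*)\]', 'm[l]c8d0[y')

['l']

With a single group, `findall` returns only what that group captured — 1 item.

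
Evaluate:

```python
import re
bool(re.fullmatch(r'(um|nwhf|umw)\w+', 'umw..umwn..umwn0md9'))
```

False

For `fullmatch`, every character of the input must be accounted for by the pattern.
Here there's no way to consume every character, so the call returns None, and `bool(None)` is False.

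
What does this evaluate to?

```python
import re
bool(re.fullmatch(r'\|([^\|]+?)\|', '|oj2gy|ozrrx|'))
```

False

`re.fullmatch` requires the pattern to consume the entire string.
Here there's no way to consume every character, so the call returns None, and `bool(None)` is False.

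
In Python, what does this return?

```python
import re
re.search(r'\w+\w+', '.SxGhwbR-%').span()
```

(1, 8)

This matches one or more of a word character; then one or more of a word character.
Unlike `match`, `search` isn't anchored — it looks for the pattern anywhere in the string.
The match spans [1:8] → 'SxGhwbR'.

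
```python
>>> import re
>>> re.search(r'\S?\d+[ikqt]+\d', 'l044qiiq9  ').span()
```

(0, 9)

This matches optionally a non-whitespace character; then one or more of a digit; then one or more of one of [ikqt], then a digit.
`search` walks the string left to right and returns the first match it finds.
The match spans [0:9] → 'l044qiiq9'.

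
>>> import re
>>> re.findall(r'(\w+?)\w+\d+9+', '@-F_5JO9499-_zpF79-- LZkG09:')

The pattern matches one or more of a word character (lazy) (captured); then one or more of a word character; then one or more of a digit, then one or more of a literal '9'.
Lazy quantifiers expand one character at a time until the remainder of the pattern can match.
Scanning left to right: at [2:11] match 'F_5JO9499', group 1 = 'F'; at [12:18] match '_zpF79', group 1 = '_'; at [21:27] match 'LZkG09', group 1 = 'L'.
With a single group, `findall` returns only what that group captured — 3 items.

['F', '_', 'L']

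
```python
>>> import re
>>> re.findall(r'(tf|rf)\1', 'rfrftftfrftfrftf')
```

['rf', 'tf']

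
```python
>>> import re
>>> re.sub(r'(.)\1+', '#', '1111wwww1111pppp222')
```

'#####'

A backreference is literal: `\1` must see the identical characters the first group matched.
Matches: at [0:4] → '1111'; at [4:8] → 'wwww'; at [8:12] → '1111'; at [12:16] → 'pppp'; at [16:19] → '222'.
Each match is replaced by '#'.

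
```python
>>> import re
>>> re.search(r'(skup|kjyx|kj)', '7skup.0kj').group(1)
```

'skup'

Unlike `match`, `search` isn't anchored — it looks for the pattern anywhere in the string.
The match spans [1:5] → 'skup'.
Captured: group 1 = 'skup'.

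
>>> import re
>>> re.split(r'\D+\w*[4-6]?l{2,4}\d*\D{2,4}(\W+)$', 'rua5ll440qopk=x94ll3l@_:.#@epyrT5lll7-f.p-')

This matches one or more of a non-digit, then zero or more of a word character, then optionally a character in [4-6]; then 2 to 4 of a literal 'l', then zero or more of a digit, then 2 to 4 of a non-digit; then one or more of a non-word character (captured); then anchored at the end.
Matches to split on: at [20:42] → 'l@_:.#@epyrT5lll7-f.p-'.
The group in the pattern means `split` returns the separators' captures alongside the pieces.

['rua5ll440qopk=x94ll3', '-', '']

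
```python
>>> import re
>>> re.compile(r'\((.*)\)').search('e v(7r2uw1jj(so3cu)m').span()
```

(3, 19)

`re.search` scans for the first position where the pattern succeeds.
The match spans [3:19] → '(7r2uw1jj(so3cu)'.
Captured: group 1 = '7r2uw1jj(so3cu'.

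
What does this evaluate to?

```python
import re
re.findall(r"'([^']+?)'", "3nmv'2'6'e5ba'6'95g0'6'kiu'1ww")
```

['2', 'e5ba', '95g0', 'kiu']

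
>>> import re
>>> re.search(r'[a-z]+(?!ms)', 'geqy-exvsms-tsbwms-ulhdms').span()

The negative lookaround is zero-width — it rules out positions where the adjacent text would match, without consuming anything.
`re.search` scans for the first position where the pattern succeeds.
The match spans [0:4] → 'geqy'.

(0, 4)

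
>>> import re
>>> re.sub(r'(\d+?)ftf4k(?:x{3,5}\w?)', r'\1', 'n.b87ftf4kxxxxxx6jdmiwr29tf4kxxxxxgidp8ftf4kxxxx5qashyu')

'n.b876jdmiwr29tf4kxxxxxgidp8qashyu'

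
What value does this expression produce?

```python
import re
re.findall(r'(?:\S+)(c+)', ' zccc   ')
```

['c']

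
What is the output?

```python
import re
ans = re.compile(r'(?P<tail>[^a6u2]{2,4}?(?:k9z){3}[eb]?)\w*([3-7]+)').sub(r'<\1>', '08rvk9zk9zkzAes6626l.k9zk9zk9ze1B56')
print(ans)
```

08rvk9zk9zkzAes6626<l.k9zk9zk9ze>

The pattern matches 2 to 4 of any character except [a6u2] (lazy), then the literal 'k9z' repeated 3 times, then optionally one of [eb] (captured as 'tail'); then zero or more of a word character; then one or more of a character in [3-7] (captured).
`\1` in the replacement pulls in group 1's text for each match.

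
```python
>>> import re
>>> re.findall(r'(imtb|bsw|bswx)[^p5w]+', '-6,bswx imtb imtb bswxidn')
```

['bsw']

Alternation isn't longest-match — the leftmost alternative that fits at this position is chosen.
Matches: at [3:20] match 'bswx imtb imtb bs', group 1 = 'bsw'.
Because there's exactly one group, `findall` drops the full match and keeps group 1 from the one hit.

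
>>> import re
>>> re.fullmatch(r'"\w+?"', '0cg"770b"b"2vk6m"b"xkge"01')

`re.fullmatch` is like wrapping the pattern in `^…$` (in single-line mode).
Here there's no way to consume every character, so the call returns None.

None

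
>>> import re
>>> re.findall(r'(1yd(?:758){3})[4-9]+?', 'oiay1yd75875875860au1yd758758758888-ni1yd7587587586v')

['1yd758758758', '1yd758758758', '1yd758758758']

Pattern: the literal '1yd', then the literal '758' repeated 3 times (captured); then one or more of a character in [4-9] (lazy).
Matches: at [4:17] match '1yd7587587586', group 1 = '1yd758758758'; at [20:33] match '1yd7587587588', group 1 = '1yd758758758'; at [38:51] match '1yd7587587586', group 1 = '1yd758758758'.
Because there's exactly one group, `findall` drops the full match and keeps group 1 from each hit.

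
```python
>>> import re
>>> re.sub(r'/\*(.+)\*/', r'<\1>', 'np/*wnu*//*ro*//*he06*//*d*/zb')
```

Matches: at [2:28] → '/*wnu*//*ro*//*he06*//*d*/'.
The replacement refers to a captured group, so each match is rewritten using its own captured text.

'np<wnu*//*ro*//*he06*//*d>zb'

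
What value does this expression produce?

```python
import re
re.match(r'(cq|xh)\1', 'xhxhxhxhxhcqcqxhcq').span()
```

(0, 4)

With `match`, the pattern is implicitly anchored at the beginning.
The match spans [0:4] → 'xhxh'.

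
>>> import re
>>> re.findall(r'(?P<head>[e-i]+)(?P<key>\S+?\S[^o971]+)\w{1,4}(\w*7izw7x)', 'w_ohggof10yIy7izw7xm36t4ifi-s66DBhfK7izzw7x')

[('hgg', 'of10yI', '7izw7x')]

Pattern: one or more of a character in [e-i] (captured as 'head'); then one or more of a non-whitespace character (lazy), then a non-whitespace character, then one or more of any character except [o971] (captured as 'key'); then 1 to 4 of a word character; then zero or more of a word character, then the literal '7iz', then the literal 'w7x' (captured).
Matches: at [3:19] match 'hggof10yIy7izw7x', groups = ('hgg', 'of10yI', '7izw7x').
Multiple groups make `findall` return tuples — one 3-tuple for the one match.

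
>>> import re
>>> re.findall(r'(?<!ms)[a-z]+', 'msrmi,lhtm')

The negative lookaround is zero-width — it rules out positions where the adjacent text would match, without consuming anything.
Matches: at [0:5] → 'msrmi'; at [6:10] → 'lhtm'.
No capturing groups, so `findall` returns the 2 full match strings.

['msrmi', 'lhtm']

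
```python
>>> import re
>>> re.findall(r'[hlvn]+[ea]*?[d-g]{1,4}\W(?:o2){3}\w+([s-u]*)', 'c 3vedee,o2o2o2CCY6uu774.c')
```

['']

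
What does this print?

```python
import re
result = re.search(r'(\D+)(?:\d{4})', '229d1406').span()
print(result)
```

(3, 8)

This matches one or more of a non-digit (captured); then exactly 4 of a digit (non-capturing group).
Unlike `match`, `search` isn't anchored — it looks for the pattern anywhere in the string.
The match spans [3:8] → 'd1406'.
Captured: group 1 = 'd'.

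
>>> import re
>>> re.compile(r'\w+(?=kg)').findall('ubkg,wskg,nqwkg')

The positive lookaround only admits positions where the adjacent text matches; those characters stay outside the span.
Walking the string: at [0:2] → 'ub'; at [5:7] → 'ws'; at [10:13] → 'nqw'.
No capturing groups, so `findall` returns the 3 full match strings.

['ub', 'ws', 'nqw']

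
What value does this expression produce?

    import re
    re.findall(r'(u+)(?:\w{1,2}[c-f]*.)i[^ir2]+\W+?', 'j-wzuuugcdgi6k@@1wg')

The pattern matches one or more of a literal 'u' (captured); then 1 to 2 of a word character, then zero or more of a character in [c-f], then any character (non-capturing group); then a literal 'i', then one or more of any character except [ir2]; then one or more of a non-word character (lazy).
Walking the string: at [4:16] match 'uuugcdgi6k@@', group 1 = 'uuu'.
One capturing group, so `findall` returns just the captured substring from the one match — 1 in all.

['uuu']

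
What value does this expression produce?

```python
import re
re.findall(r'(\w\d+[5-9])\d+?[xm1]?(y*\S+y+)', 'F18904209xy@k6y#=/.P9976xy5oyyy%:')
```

A `+?`/`*?`/`{m,n}?` starts at its minimum and grows only as far as needed for what follows to match.
With 2 capturing groups, `findall` returns a 2-tuple per match.

[('F189', '4209xy@k6y#=/.P9976xy5oyyy')]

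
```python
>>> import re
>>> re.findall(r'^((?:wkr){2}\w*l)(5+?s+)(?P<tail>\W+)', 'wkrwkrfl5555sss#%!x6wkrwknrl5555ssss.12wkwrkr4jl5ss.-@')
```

With 3 capturing groups, `findall` returns a 3-tuple per match.

[('wkrwkrfl', '5555sss', '#%!')]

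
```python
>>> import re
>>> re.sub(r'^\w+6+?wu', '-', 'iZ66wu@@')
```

This matches anchored at the start of the string; then one or more of a word character; then one or more of the literal '6' (lazy), then the literal 'wu'.
Every occurrence is swapped for '-'.

'-@@'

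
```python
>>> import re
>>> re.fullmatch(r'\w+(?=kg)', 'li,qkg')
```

The positive lookaround only admits positions where the adjacent text matches; those characters stay outside the span.
`re.fullmatch` requires the pattern to consume the entire string.
Here the string isn't matched end-to-end, so the call returns None.

None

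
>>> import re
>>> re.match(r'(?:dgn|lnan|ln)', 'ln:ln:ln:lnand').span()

(0, 2)

`re.match` won't scan ahead — the pattern has to work from the very first character.
The match spans [0:2] → 'ln'.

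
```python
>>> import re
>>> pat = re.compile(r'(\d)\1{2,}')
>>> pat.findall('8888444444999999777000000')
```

After group 1 captures some text, `\1` only succeeds where that same text appears again.
Because there's exactly one group, `findall` drops the full match and keeps group 1 from each hit.

['8', '4', '9', '7', '0']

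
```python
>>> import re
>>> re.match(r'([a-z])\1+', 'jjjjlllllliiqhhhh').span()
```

`\1` has to match the exact text group 1 already captured.
`re.match` only tries the pattern at the start of the string.
The match spans [0:4] → 'jjjj'.
Captured: group 1 = 'j'.

(0, 4)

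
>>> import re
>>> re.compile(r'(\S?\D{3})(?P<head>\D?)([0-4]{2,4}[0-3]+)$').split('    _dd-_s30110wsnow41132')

Pattern: optionally a non-whitespace character, then exactly 3 of a non-digit (captured); then optionally a non-digit (captured as 'head'); then 2 to 4 of a character in [0-4], then one or more of a character in [0-3] (captured); then anchored at the end.
Matches to split on: at [15:25] → 'wsnow41132'.
The group in the pattern means `split` returns the separators' captures alongside the pieces.

['    _dd-_s30110', 'wsno', 'w', '41132', '']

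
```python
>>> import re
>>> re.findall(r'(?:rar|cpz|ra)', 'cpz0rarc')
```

['cpz', 'rar']

The regex engine tests alternatives in the order written; an earlier branch that matches wins even if a later one would match more.
Walking the string: at [0:3] → 'cpz'; at [4:7] → 'rar'.
No capturing groups, so `findall` returns the 2 full match strings.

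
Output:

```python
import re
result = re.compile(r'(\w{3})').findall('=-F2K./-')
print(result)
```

This matches exactly 3 of a word character (captured).
Matches: at [2:5] match 'F2K', group 1 = 'F2K'.
`findall` collects group 1 from the one match (1 total).

['F2K']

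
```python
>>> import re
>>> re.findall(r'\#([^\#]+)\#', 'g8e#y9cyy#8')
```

['y9cyy']

`findall` collects group 1 from the one match (1 total).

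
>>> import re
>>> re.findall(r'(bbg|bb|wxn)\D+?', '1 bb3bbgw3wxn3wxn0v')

Alternation tries branches left to right and keeps the first one that lets the overall match succeed at that position.
`findall` collects group 1 from the one match (1 total).

['bbg']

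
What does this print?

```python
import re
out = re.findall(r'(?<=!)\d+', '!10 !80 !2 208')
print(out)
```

['10', '80', '2']

The lookaround is zero-width — it requires the adjacent text to match without consuming it, so the asserted text isn't part of the match.
Since nothing is captured, `findall` lists the 3 matched substrings directly.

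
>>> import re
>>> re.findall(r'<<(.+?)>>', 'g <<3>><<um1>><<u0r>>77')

['3', 'um1', 'u0r']

A non-greedy quantifier consumes as few characters as it can — just enough that the remainder of the pattern still matches from where it stops; whatever follows it matches normally.
Scanning left to right: at [2:7] match '<<3>>', group 1 = '3'; at [7:14] match '<<um1>>', group 1 = 'um1'; at [14:21] match '<<u0r>>', group 1 = 'u0r'.
`findall` collects group 1 from each match (3 total).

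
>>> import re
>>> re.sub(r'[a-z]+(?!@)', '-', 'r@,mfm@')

'r@,-m@'

The negative lookaround is zero-width — it rules out positions where the adjacent text would match, without consuming anything.
Matches: at [3:5] → 'mf'.
Each match is replaced by '-'.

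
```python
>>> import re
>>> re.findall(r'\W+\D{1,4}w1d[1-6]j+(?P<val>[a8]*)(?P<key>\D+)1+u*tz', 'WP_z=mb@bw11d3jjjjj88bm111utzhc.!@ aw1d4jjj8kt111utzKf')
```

This matches one or more of a non-word character, then 1 to 4 of a non-digit; then the literal 'w1d', then a character in [1-6], then one or more of a literal 'j'; then zero or more of one of [a8] (captured as 'val'); then one or more of a non-digit (captured as 'key'); then one or more of a literal '1', then zero or more of a literal 'u', then the literal 'tz'.
Matches: at [31:52] match '.!@ aw1d4jjj8kt111utz', groups = ('8', 'kt').
With 2 capturing groups, `findall` returns a 2-tuple per match.

[('8', 'kt')]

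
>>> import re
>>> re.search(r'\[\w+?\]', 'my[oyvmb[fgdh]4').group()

'[fgdh]'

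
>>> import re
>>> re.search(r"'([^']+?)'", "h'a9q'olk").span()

`re.search` tries every starting position until one works.
The match spans [1:6] → "'a9q'".
Captured: group 1 = 'a9q'.

(1, 6)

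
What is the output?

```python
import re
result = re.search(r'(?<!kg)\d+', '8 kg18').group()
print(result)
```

8

A negative assertion filters positions out without eating any characters.
`search` walks the string left to right and returns the first match it finds.
The match spans [0:1] → '8'.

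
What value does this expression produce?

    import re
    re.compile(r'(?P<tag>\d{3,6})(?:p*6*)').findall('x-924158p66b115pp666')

['924158', '115']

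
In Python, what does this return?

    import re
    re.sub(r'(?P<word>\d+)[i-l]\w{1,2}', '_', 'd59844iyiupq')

'd_upq'

Pattern: one or more of a digit (captured as 'word'); then a character in [i-l], then 1 to 2 of a word character.
Every occurrence is swapped for '_'.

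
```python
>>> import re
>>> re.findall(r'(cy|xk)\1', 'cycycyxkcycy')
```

['cy', 'cy']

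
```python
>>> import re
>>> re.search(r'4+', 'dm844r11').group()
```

The pattern matches one or more of a literal '4'.
The match spans [3:5] → '44'.

'44'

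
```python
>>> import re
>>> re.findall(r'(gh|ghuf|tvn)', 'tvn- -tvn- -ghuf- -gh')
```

Alternation tries branches left to right and keeps the first one that lets the overall match succeed at that position.
With a single group, `findall` returns only what that group captured — 4 items.

['tvn', 'tvn', 'gh', 'gh']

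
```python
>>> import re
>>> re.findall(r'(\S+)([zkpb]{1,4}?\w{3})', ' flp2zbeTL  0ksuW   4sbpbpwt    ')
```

2 groups means each result is a tuple of 2 captured strings — 3 here.

[('flp2z', 'beTL'), ('0', 'ksuW'), ('4sbp', 'bpwt')]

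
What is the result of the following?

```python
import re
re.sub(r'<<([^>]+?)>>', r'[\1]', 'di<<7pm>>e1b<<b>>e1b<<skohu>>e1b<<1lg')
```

'di[7pm]e1b[b]e1b[skohu]e1b<<1lg'

`\1` in the replacement pulls in group 1's text for each match.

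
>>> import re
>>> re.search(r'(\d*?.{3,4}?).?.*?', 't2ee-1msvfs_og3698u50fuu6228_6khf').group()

The pattern matches zero or more of a digit (lazy), then 3 to 4 of any character (lazy) (captured); then optionally any character, then zero or more of any character (lazy).
Lazy quantifiers expand one character at a time until the remainder of the pattern can match.
`re.search` tries every starting position until one works.
The match spans [0:4] → 't2ee'.
Captured: group 1 = 't2e'.

't2ee'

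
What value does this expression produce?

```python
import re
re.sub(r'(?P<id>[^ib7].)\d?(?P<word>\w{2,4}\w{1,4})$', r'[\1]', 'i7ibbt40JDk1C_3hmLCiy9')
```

'i7ibbt40JDk1[C_]'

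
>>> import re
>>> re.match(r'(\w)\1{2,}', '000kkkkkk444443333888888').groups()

('0',)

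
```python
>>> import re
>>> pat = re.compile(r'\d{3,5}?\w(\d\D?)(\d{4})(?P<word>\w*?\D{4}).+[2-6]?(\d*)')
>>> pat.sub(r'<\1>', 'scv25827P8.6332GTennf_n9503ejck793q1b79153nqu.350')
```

'scv<8.>'

The pattern matches 3 to 5 of a digit (lazy), then a word character; then a digit, then optionally a non-digit (captured); then exactly 4 of a digit (captured); then zero or more of a word character (lazy), then exactly 4 of a non-digit (captured as 'word'); then one or more of any character, then optionally a character in [2-6]; then zero or more of a digit (captured).
Each match is replaced using the text its own group 1 captured.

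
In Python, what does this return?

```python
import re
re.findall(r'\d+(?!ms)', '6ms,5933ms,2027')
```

['593', '2027']

The negative lookahead/lookbehind blocks any match where the forbidden context is present.
Walking the string: at [4:7] → '593'; at [11:15] → '2027'.
No capturing groups, so `findall` returns the 2 full match strings.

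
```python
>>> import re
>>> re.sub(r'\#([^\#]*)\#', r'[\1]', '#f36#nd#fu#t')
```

`\1` in the replacement pulls in group 1's text for each match.

'[f36]nd[fu]t'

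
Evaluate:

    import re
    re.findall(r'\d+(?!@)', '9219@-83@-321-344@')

['921', '8', '321', '34']

The negative lookaround is zero-width — it rules out positions where the adjacent text would match, without consuming anything.
`findall` yields the raw match text (4 of them) because the pattern has no groups.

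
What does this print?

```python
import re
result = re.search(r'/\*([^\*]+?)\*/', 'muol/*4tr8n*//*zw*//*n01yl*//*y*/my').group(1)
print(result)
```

`search` walks the string left to right and returns the first match it finds.
The match spans [4:13] → '/*4tr8n*/'.
Captured: group 1 = '4tr8n'.

4tr8n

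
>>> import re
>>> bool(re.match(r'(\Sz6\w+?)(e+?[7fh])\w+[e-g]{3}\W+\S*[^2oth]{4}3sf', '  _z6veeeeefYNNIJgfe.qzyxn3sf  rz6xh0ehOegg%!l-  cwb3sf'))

False

Pattern: a non-whitespace character, then the literal 'z6', then one or more of a word character (lazy) (captured); then one or more of a literal 'e' (lazy), then one of [7fh] (captured); then one or more of a word character, then exactly 3 of a character in [e-g], then one or more of a non-word character; then zero or more of a non-whitespace character, then exactly 4 of any character except [2oth], then the literal '3sf'.
With `match`, the pattern is implicitly anchored at the beginning.
Here the string doesn't start with a match, so the call returns None, and `bool(None)` is False.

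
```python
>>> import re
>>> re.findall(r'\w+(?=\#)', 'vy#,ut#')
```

Because the assertion is zero-width, the text it checks is not consumed and won't appear in the result.
With no groups in the pattern, `findall` gives back each whole match — 2 here.

['vy', 'ut']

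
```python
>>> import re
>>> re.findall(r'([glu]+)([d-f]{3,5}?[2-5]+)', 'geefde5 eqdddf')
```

This matches one or more of one of [glu] (captured); then 3 to 5 of a character in [d-f] (lazy), then one or more of a character in [2-5] (captured).
Matches: at [0:7] match 'geefde5', groups = ('g', 'eefde5').
2 groups means the one result is a tuple of 2 captured strings — 1 here.

[('g', 'eefde5')]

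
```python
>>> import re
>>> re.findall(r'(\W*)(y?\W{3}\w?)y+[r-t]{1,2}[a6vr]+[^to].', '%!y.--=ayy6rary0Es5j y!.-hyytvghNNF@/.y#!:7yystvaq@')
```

The pattern matches zero or more of a non-word character (captured); then optionally a literal 'y', then exactly 3 of a non-word character, then optionally a word character (captured); then one or more of a literal 'y', then 1 to 2 of a character in [r-t]; then one or more of one of [a6vr], then any character except [to], then any character.
Scanning left to right: at [20:32] match ' y!.-hyytvgh', groups = (' ', 'y!.-h'); at [35:51] match '@/.y#!:7yystvaq@', groups = ('@/.', 'y#!:7').
`findall` packs the 2 group values into a tuple for every match.

[(' ', 'y!.-h'), ('@/.', 'y#!:7')]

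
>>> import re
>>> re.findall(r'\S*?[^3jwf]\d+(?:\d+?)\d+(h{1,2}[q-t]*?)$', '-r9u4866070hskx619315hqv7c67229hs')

Pattern: zero or more of a non-whitespace character (lazy), then any character except [3jwf], then one or more of a digit; then one or more of a digit (lazy) (non-capturing group); then one or more of a digit; then 1 to 2 of the literal 'h', then zero or more of a character in [q-t] (lazy) (captured); then anchored at the end.
Walking the string: at [0:33] match '-r9u4866070hskx619315hqv7c67229hs', group 1 = 'hs'.
One capturing group, so `findall` returns just the captured substring from the one match — 1 in all.

['hs']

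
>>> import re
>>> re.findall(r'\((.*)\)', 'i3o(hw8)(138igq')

['hw8']

Because there's exactly one group, `findall` drops the full match and keeps group 1 from the one hit.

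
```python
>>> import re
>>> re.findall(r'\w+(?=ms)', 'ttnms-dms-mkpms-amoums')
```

['ttn', 'd', 'mkp', 'amou']

The positive lookaround only admits positions where the adjacent text matches; those characters stay outside the span.
With no groups in the pattern, `findall` gives back each whole match — 4 here.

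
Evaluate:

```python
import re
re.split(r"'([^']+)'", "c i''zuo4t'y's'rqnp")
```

["c i'", 'zuo4t', 'y', 's', 'rqnp']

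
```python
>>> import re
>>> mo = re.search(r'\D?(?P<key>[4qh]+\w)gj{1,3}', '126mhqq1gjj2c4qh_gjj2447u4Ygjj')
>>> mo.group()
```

Pattern: optionally a non-digit; then one or more of one of [4qh], then a word character (captured as 'key'); then the literal 'g', then 1 to 3 of the literal 'j'.
The match spans [3:11] → 'mhqq1gjj'.

'mhqq1gjj'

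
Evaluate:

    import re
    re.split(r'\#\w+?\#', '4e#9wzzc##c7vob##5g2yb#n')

['4e', '', '', 'n']

The string is cut at each match, leaving 4 pieces.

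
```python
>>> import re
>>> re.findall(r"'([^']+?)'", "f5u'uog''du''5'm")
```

['uog', 'du', '5']

Walking the string: at [3:8] match "'uog'", group 1 = 'uog'; at [8:12] match "'du'", group 1 = 'du'; at [12:15] match "'5'", group 1 = '5'.
One capturing group, so `findall` returns just the captured substring from each match — 3 in all.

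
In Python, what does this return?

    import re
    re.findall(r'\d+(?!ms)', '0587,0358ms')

The negative lookaround is zero-width — it rules out positions where the adjacent text would match, without consuming anything.
Scanning left to right: at [0:4] → '0587'; at [5:8] → '035'.
Since nothing is captured, `findall` lists the 2 matched substrings directly.

['0587', '035']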